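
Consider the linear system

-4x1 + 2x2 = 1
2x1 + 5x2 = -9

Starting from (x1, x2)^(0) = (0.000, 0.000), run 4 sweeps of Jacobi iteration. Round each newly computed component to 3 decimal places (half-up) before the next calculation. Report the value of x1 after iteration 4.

-0.920

Iteration 1:
  x1 = (1 - (2)·0.000) / (-4) = -0.250
  x2 = (-9 - (2)·0.000) / (5) = -1.800
Iteration 2:
  x1 = (1 - (2)·-1.800) / (-4) = -1.150
  x2 = (-9 - (2)·-0.250) / (5) = -1.700
Iteration 3:
  x1 = (1 - (2)·-1.700) / (-4) = -1.100
  x2 = (-9 - (2)·-1.150) / (5) = -1.340
Iteration 4:
  x1 = (1 - (2)·-1.340) / (-4) = -0.920
  x2 = (-9 - (2)·-1.100) / (5) = -1.360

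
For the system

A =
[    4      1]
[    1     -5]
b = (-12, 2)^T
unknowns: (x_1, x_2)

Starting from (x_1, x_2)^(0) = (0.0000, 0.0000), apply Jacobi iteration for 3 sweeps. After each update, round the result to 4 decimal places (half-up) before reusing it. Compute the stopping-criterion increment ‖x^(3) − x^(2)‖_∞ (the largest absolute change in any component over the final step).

Iteration 1:
  x_1 = (-12 - (1)·0.0000) / (4) = -3.0000
  x_2 = (2 - (1)·0.0000) / (-5) = -0.4000
Iteration 2:
  x_1 = (-12 - (1)·-0.4000) / (4) = -2.9000
  x_2 = (2 - (1)·-3.0000) / (-5) = -1.0000
Iteration 3:
  x_1 = (-12 - (1)·-1.0000) / (4) = -2.7500
  x_2 = (2 - (1)·-2.9000) / (-5) = -0.9800
Change: (0.1500, 0.0200) → max |·| = 0.1500

0.1500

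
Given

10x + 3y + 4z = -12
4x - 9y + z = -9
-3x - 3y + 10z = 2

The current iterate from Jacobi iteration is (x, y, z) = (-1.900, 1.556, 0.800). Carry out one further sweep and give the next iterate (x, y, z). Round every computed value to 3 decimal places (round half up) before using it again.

(-1.987, 0.244, 0.097)

One sweep:
  x = (-12 - (3)·1.556 - (4)·0.800) / (10) = -1.987
  y = (-9 - (4)·-1.900 - (1)·0.800) / (-9) = 0.244
  z = (2 - (-3)·-1.900 - (-3)·1.556) / (10) = 0.097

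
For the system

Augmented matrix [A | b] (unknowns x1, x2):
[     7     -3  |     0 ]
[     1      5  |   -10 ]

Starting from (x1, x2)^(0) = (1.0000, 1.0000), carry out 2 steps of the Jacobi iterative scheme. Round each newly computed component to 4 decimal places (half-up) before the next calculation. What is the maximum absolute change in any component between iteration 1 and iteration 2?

Iteration 1:
  x1 = (0 - (-3)·1.0000) / (7) = 0.4286
  x2 = (-10 - (1)·1.0000) / (5) = -2.2000
Iteration 2:
  x1 = (0 - (-3)·-2.2000) / (7) = -0.9429
  x2 = (-10 - (1)·0.4286) / (5) = -2.0857
Change: (-1.3715, 0.1143) → max |·| = 1.3715

1.3715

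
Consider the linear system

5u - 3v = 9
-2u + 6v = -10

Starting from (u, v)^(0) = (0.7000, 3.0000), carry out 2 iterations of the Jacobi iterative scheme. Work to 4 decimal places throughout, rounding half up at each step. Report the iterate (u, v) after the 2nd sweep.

Iteration 1:
  u = (9 - (-3)·3.0000) / (5) = 3.6000
  v = (-10 - (-2)·0.7000) / (6) = -1.4333
Iteration 2:
  u = (9 - (-3)·-1.4333) / (5) = 0.9400
  v = (-10 - (-2)·3.6000) / (6) = -0.4667

(0.9400, -0.4667)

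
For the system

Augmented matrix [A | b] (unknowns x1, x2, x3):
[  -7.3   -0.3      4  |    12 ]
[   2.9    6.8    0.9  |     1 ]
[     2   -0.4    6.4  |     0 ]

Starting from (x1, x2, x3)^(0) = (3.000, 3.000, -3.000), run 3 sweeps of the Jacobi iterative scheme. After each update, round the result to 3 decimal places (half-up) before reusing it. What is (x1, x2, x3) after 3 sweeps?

(-1.155, 0.876, 0.739)

Iteration 1:
  x1 = (12 - (-0.3)·3.000 - (4)·-3.000) / (-7.3) = -3.411
  x2 = (1 - (2.9)·3.000 - (0.9)·-3.000) / (6.8) = -0.735
  x3 = (0 - (2)·3.000 - (-0.4)·3.000) / (6.4) = -0.750
Iteration 2:
  x1 = (12 - (-0.3)·-0.735 - (4)·-0.750) / (-7.3) = -2.025
  x2 = (1 - (2.9)·-3.411 - (0.9)·-0.750) / (6.8) = 1.701
  x3 = (0 - (2)·-3.411 - (-0.4)·-0.735) / (6.4) = 1.020
Iteration 3:
  x1 = (12 - (-0.3)·1.701 - (4)·1.020) / (-7.3) = -1.155
  x2 = (1 - (2.9)·-2.025 - (0.9)·1.020) / (6.8) = 0.876
  x3 = (0 - (2)·-2.025 - (-0.4)·1.701) / (6.4) = 0.739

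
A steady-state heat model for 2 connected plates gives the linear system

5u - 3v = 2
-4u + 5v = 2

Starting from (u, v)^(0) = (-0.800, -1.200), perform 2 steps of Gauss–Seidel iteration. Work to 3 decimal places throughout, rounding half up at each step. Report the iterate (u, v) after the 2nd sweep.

(0.486, 0.789)

Iteration 1:
  u = (2 - (-3)·-1.200) / (5) = -0.320
  v = (2 - (-4)·-0.320) / (5) = 0.144
Iteration 2:
  u = (2 - (-3)·0.144) / (5) = 0.486
  v = (2 - (-4)·0.486) / (5) = 0.789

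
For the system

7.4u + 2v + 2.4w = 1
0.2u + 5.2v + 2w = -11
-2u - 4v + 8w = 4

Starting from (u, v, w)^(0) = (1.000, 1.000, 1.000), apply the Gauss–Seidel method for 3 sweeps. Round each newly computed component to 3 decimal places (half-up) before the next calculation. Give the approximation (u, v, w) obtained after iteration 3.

Iteration 1:
  u = (1 - (2)·1.000 - (2.4)·1.000) / (7.4) = -0.459
  v = (-11 - (0.2)·-0.459 - (2)·1.000) / (5.2) = -2.482
  w = (4 - (-2)·-0.459 - (-4)·-2.482) / (8) = -0.856
Iteration 2:
  u = (1 - (2)·-2.482 - (2.4)·-0.856) / (7.4) = 1.084
  v = (-11 - (0.2)·1.084 - (2)·-0.856) / (5.2) = -1.828
  w = (4 - (-2)·1.084 - (-4)·-1.828) / (8) = -0.143
Iteration 3:
  u = (1 - (2)·-1.828 - (2.4)·-0.143) / (7.4) = 0.676
  v = (-11 - (0.2)·0.676 - (2)·-0.143) / (5.2) = -2.086
  w = (4 - (-2)·0.676 - (-4)·-2.086) / (8) = -0.374

(0.676, -2.086, -0.374)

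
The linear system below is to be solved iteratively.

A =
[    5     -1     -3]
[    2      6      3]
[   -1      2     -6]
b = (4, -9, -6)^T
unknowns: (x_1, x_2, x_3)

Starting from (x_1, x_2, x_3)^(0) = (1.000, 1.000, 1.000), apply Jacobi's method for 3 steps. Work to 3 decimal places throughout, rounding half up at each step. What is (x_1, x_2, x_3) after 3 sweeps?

Iteration 1:
  x_1 = (4 - (-1)·1.000 - (-3)·1.000) / (5) = 1.600
  x_2 = (-9 - (2)·1.000 - (3)·1.000) / (6) = -2.333
  x_3 = (-6 - (-1)·1.000 - (2)·1.000) / (-6) = 1.167
Iteration 2:
  x_1 = (4 - (-1)·-2.333 - (-3)·1.167) / (5) = 1.034
  x_2 = (-9 - (2)·1.600 - (3)·1.167) / (6) = -2.617
  x_3 = (-6 - (-1)·1.600 - (2)·-2.333) / (-6) = -0.044
Iteration 3:
  x_1 = (4 - (-1)·-2.617 - (-3)·-0.044) / (5) = 0.250
  x_2 = (-9 - (2)·1.034 - (3)·-0.044) / (6) = -1.823
  x_3 = (-6 - (-1)·1.034 - (2)·-2.617) / (-6) = -0.045

(0.250, -1.823, -0.045)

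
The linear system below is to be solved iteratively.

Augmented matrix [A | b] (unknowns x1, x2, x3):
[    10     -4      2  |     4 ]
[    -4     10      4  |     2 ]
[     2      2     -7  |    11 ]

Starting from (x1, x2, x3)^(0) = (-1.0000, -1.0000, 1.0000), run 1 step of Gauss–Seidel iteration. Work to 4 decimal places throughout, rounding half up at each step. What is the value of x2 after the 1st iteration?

Iteration 1:
  x1 = (4 - (-4)·-1.0000 - (2)·1.0000) / (10) = -0.2000
  x2 = (2 - (-4)·-0.2000 - (4)·1.0000) / (10) = -0.2800
  x3 = (11 - (2)·-0.2000 - (2)·-0.2800) / (-7) = -1.7086

-0.2800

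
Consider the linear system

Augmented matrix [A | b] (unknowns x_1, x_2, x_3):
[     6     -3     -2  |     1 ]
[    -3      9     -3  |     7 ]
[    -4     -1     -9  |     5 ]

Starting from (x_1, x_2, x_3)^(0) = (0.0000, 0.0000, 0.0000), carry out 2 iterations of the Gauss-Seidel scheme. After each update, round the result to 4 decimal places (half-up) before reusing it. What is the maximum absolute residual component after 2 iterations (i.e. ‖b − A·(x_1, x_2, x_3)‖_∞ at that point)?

0.6624

Iteration 1:
  x_1 = (1 - (-3)·0.0000 - (-2)·0.0000) / (6) = 0.1667
  x_2 = (7 - (-3)·0.1667 - (-3)·0.0000) / (9) = 0.8333
  x_3 = (5 - (-4)·0.1667 - (-1)·0.8333) / (-9) = -0.7222
Iteration 2:
  x_1 = (1 - (-3)·0.8333 - (-2)·-0.7222) / (6) = 0.3426
  x_2 = (7 - (-3)·0.3426 - (-3)·-0.7222) / (9) = 0.6512
  x_3 = (5 - (-4)·0.3426 - (-1)·0.6512) / (-9) = -0.7802
Residual b − A·x = (-0.6624, -0.1736, -0.0002); ∞-norm = 0.6624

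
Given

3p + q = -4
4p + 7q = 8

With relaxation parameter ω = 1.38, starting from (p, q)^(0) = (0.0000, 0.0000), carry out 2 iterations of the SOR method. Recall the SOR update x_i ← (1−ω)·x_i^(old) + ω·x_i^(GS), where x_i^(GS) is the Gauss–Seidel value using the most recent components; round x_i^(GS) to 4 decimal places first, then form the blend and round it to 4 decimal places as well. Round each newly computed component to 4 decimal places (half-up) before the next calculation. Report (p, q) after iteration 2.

(-2.5337, 2.4245)

Iteration 1:
  p: GS value = (-4 - (1)·0.0000) / (3) = -1.3333;  p ← (1−ω)·0.0000 + ω·-1.3333 = -1.8400
  q: GS value = (8 - (4)·-1.8400) / (7) = 2.1943;  q ← (1−ω)·0.0000 + ω·2.1943 = 3.0281
Iteration 2:
  p: GS value = (-4 - (1)·3.0281) / (3) = -2.3427;  p ← (1−ω)·-1.8400 + ω·-2.3427 = -2.5337
  q: GS value = (8 - (4)·-2.5337) / (7) = 2.5907;  q ← (1−ω)·3.0281 + ω·2.5907 = 2.4245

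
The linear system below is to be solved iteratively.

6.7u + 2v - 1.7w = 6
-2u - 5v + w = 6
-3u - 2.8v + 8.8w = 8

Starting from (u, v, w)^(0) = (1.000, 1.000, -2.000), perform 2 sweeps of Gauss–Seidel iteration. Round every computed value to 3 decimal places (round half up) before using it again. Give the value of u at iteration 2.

Iteration 1:
  u = (6 - (2)·1.000 - (-1.7)·-2.000) / (6.7) = 0.090
  v = (6 - (-2)·0.090 - (1)·-2.000) / (-5) = -1.636
  w = (8 - (-3)·0.090 - (-2.8)·-1.636) / (8.8) = 0.419
Iteration 2:
  u = (6 - (2)·-1.636 - (-1.7)·0.419) / (6.7) = 1.490
  v = (6 - (-2)·1.490 - (1)·0.419) / (-5) = -1.712
  w = (8 - (-3)·1.490 - (-2.8)·-1.712) / (8.8) = 0.872

1.490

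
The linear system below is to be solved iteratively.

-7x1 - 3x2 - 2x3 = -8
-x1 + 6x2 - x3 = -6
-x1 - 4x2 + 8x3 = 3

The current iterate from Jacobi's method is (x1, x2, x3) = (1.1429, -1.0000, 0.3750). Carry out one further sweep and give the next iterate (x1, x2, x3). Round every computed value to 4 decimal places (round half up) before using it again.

(1.4643, -0.7470, 0.0179)

One sweep:
  x1 = (-8 - (-3)·-1.0000 - (-2)·0.3750) / (-7) = 1.4643
  x2 = (-6 - (-1)·1.1429 - (-1)·0.3750) / (6) = -0.7470
  x3 = (3 - (-1)·1.1429 - (-4)·-1.0000) / (8) = 0.0179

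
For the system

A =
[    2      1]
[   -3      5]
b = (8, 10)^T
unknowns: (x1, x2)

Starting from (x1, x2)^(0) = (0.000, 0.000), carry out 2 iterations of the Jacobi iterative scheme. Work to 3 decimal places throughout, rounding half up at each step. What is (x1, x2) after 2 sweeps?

(3.000, 4.400)

Iteration 1:
  x1 = (8 - (1)·0.000) / (2) = 4.000
  x2 = (10 - (-3)·0.000) / (5) = 2.000
Iteration 2:
  x1 = (8 - (1)·2.000) / (2) = 3.000
  x2 = (10 - (-3)·4.000) / (5) = 4.400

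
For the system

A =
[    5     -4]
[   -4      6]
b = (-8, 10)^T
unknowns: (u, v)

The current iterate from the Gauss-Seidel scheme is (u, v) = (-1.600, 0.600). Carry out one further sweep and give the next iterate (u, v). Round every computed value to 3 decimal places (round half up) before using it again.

One sweep:
  u = (-8 - (-4)·0.600) / (5) = -1.120
  v = (10 - (-4)·-1.120) / (6) = 0.920

(-1.120, 0.920)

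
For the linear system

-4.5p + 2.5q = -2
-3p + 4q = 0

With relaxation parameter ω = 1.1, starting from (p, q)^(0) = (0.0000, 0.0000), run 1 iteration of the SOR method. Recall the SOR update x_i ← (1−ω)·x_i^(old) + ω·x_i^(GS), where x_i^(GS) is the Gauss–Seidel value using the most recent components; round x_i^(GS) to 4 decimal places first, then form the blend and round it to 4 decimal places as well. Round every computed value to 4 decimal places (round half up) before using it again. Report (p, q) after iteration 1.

Iteration 1:
  p: GS value = (-2 - (2.5)·0.0000) / (-4.5) = 0.4444;  p ← (1−ω)·0.0000 + ω·0.4444 = 0.4888
  q: GS value = (0 - (-3)·0.4888) / (4) = 0.3666;  q ← (1−ω)·0.0000 + ω·0.3666 = 0.4033

(0.4888, 0.4033)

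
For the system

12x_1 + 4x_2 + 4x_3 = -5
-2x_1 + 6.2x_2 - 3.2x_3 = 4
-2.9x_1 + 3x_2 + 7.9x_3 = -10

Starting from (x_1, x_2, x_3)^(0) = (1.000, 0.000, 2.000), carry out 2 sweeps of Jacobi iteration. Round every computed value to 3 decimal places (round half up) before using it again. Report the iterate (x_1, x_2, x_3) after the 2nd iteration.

Iteration 1:
  x_1 = (-5 - (4)·0.000 - (4)·2.000) / (12) = -1.083
  x_2 = (4 - (-2)·1.000 - (-3.2)·2.000) / (6.2) = 2.000
  x_3 = (-10 - (-2.9)·1.000 - (3)·0.000) / (7.9) = -0.899
Iteration 2:
  x_1 = (-5 - (4)·2.000 - (4)·-0.899) / (12) = -0.784
  x_2 = (4 - (-2)·-1.083 - (-3.2)·-0.899) / (6.2) = -0.168
  x_3 = (-10 - (-2.9)·-1.083 - (3)·2.000) / (7.9) = -2.423

(-0.784, -0.168, -2.423)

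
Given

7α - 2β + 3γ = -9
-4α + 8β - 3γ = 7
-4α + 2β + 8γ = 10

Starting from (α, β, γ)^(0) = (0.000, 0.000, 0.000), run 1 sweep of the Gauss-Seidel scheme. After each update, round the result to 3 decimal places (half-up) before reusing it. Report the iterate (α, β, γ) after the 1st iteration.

Iteration 1:
  α = (-9 - (-2)·0.000 - (3)·0.000) / (7) = -1.286
  β = (7 - (-4)·-1.286 - (-3)·0.000) / (8) = 0.232
  γ = (10 - (-4)·-1.286 - (2)·0.232) / (8) = 0.549

(-1.286, 0.232, 0.549)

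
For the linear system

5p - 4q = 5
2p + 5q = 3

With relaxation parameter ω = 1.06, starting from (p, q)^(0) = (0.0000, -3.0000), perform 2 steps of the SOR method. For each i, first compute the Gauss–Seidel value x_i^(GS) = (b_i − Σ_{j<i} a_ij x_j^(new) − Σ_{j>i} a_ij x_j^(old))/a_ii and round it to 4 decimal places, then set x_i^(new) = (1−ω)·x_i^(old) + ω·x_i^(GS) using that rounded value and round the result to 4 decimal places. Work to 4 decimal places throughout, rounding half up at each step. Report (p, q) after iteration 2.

(2.3746, -0.4575)

Iteration 1:
  p: GS value = (5 - (-4)·-3.0000) / (5) = -1.4000;  p ← (1−ω)·0.0000 + ω·-1.4000 = -1.4840
  q: GS value = (3 - (2)·-1.4840) / (5) = 1.1936;  q ← (1−ω)·-3.0000 + ω·1.1936 = 1.4452
Iteration 2:
  p: GS value = (5 - (-4)·1.4452) / (5) = 2.1562;  p ← (1−ω)·-1.4840 + ω·2.1562 = 2.3746
  q: GS value = (3 - (2)·2.3746) / (5) = -0.3498;  q ← (1−ω)·1.4452 + ω·-0.3498 = -0.4575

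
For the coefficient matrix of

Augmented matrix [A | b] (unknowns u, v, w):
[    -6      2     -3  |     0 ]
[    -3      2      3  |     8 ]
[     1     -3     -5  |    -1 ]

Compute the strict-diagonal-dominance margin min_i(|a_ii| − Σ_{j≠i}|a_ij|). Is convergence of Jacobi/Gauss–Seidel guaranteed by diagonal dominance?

row 1: |-6| − (2+3) = 1
row 2: |2| − (3+3) = -4
row 3: |-5| − (1+3) = 1
minimum over rows = -4 → not strictly diagonally dominant

-4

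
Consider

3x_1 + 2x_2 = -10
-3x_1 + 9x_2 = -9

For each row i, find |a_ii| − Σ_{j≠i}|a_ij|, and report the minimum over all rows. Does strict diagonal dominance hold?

1

row 1: |3| − (2) = 1
row 2: |9| − (3) = 6
minimum over rows = 1 → strictly diagonally dominant (convergence guaranteed)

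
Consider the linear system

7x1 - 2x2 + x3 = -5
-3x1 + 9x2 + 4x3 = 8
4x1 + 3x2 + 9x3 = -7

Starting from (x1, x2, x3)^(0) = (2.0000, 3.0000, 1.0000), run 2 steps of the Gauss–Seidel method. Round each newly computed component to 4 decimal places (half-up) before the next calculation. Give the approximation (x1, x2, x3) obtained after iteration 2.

Iteration 1:
  x1 = (-5 - (-2)·3.0000 - (1)·1.0000) / (7) = 0.0000
  x2 = (8 - (-3)·0.0000 - (4)·1.0000) / (9) = 0.4444
  x3 = (-7 - (4)·0.0000 - (3)·0.4444) / (9) = -0.9259
Iteration 2:
  x1 = (-5 - (-2)·0.4444 - (1)·-0.9259) / (7) = -0.4550
  x2 = (8 - (-3)·-0.4550 - (4)·-0.9259) / (9) = 1.1487
  x3 = (-7 - (4)·-0.4550 - (3)·1.1487) / (9) = -0.9585

(-0.4550, 1.1487, -0.9585)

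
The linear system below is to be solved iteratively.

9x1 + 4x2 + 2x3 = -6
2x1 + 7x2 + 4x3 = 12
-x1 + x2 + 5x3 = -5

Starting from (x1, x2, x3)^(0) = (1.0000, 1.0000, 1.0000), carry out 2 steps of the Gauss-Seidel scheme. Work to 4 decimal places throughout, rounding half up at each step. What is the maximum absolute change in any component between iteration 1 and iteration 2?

Iteration 1:
  x1 = (-6 - (4)·1.0000 - (2)·1.0000) / (9) = -1.3333
  x2 = (12 - (2)·-1.3333 - (4)·1.0000) / (7) = 1.5238
  x3 = (-5 - (-1)·-1.3333 - (1)·1.5238) / (5) = -1.5714
Iteration 2:
  x1 = (-6 - (4)·1.5238 - (2)·-1.5714) / (9) = -0.9947
  x2 = (12 - (2)·-0.9947 - (4)·-1.5714) / (7) = 2.8964
  x3 = (-5 - (-1)·-0.9947 - (1)·2.8964) / (5) = -1.7782
Change: (0.3386, 1.3726, -0.2068) → max |·| = 1.3726

1.3726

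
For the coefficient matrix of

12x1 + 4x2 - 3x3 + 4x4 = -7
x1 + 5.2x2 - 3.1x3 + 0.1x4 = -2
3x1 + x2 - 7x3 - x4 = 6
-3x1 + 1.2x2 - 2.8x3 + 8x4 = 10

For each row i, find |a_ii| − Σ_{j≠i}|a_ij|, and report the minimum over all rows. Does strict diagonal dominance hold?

row 1: |12| − (4+3+4) = 1
row 2: |5.2| − (1+3.1+0.1) = 1
row 3: |-7| − (3+1+1) = 2
row 4: |8| − (3+1.2+2.8) = 1
minimum over rows = 1 → strictly diagonally dominant (convergence guaranteed)

1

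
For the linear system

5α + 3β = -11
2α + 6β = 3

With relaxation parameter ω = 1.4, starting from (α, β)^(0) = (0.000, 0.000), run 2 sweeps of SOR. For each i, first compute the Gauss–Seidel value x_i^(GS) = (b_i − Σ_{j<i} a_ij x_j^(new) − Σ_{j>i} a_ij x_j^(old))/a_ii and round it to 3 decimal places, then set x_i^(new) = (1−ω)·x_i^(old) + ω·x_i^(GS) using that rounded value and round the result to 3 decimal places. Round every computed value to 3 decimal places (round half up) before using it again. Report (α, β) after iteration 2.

Iteration 1:
  α: GS value = (-11 - (3)·0.000) / (5) = -2.200;  α ← (1−ω)·0.000 + ω·-2.200 = -3.080
  β: GS value = (3 - (2)·-3.080) / (6) = 1.527;  β ← (1−ω)·0.000 + ω·1.527 = 2.138
Iteration 2:
  α: GS value = (-11 - (3)·2.138) / (5) = -3.483;  α ← (1−ω)·-3.080 + ω·-3.483 = -3.644
  β: GS value = (3 - (2)·-3.644) / (6) = 1.715;  β ← (1−ω)·2.138 + ω·1.715 = 1.546

(-3.644, 1.546)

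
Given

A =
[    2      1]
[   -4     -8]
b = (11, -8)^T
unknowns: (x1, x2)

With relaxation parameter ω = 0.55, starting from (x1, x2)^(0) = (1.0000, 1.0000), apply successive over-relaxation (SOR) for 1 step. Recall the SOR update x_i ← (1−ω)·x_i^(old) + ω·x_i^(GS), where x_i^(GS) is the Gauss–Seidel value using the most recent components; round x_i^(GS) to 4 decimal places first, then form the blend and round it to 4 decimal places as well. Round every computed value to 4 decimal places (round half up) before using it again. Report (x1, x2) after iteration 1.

Iteration 1:
  x1: GS value = (11 - (1)·1.0000) / (2) = 5.0000;  x1 ← (1−ω)·1.0000 + ω·5.0000 = 3.2000
  x2: GS value = (-8 - (-4)·3.2000) / (-8) = -0.6000;  x2 ← (1−ω)·1.0000 + ω·-0.6000 = 0.1200

(3.2000, 0.1200)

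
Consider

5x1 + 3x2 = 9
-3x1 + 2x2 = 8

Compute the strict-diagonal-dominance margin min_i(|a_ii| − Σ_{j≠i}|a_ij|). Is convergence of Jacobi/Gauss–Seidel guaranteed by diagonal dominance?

-1

row 1: |5| − (3) = 2
row 2: |2| − (3) = -1
minimum over rows = -1 → not strictly diagonally dominant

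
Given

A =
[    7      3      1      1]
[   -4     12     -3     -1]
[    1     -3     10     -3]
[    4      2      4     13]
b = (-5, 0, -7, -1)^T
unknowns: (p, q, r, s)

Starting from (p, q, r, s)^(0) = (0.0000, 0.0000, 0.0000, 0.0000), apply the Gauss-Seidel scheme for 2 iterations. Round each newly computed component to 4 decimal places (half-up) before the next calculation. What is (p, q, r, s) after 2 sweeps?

Iteration 1:
  p = (-5 - (3)·0.0000 - (1)·0.0000 - (1)·0.0000) / (7) = -0.7143
  q = (0 - (-4)·-0.7143 - (-3)·0.0000 - (-1)·0.0000) / (12) = -0.2381
  r = (-7 - (1)·-0.7143 - (-3)·-0.2381 - (-3)·0.0000) / (10) = -0.7000
  s = (-1 - (4)·-0.7143 - (2)·-0.2381 - (4)·-0.7000) / (13) = 0.3949
Iteration 2:
  p = (-5 - (3)·-0.2381 - (1)·-0.7000 - (1)·0.3949) / (7) = -0.5687
  q = (0 - (-4)·-0.5687 - (-3)·-0.7000 - (-1)·0.3949) / (12) = -0.3317
  r = (-7 - (1)·-0.5687 - (-3)·-0.3317 - (-3)·0.3949) / (10) = -0.6242
  s = (-1 - (4)·-0.5687 - (2)·-0.3317 - (4)·-0.6242) / (13) = 0.3412

(-0.5687, -0.3317, -0.6242, 0.3412)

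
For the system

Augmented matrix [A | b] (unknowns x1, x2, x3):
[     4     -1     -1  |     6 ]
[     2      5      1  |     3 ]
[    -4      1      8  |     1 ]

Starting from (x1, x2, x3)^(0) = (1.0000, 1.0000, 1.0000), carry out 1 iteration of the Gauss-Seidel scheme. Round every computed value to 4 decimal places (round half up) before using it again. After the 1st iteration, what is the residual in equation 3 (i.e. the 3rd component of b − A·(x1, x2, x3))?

Iteration 1:
  x1 = (6 - (-1)·1.0000 - (-1)·1.0000) / (4) = 2.0000
  x2 = (3 - (2)·2.0000 - (1)·1.0000) / (5) = -0.4000
  x3 = (1 - (-4)·2.0000 - (1)·-0.4000) / (8) = 1.1750
Residual b − A·x = (-1.2250, -0.1750, 0.0000)

0.0000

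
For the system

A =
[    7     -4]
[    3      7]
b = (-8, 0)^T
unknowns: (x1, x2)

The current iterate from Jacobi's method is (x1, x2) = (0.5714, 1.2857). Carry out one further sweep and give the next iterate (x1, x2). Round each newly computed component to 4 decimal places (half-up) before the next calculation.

One sweep:
  x1 = (-8 - (-4)·1.2857) / (7) = -0.4082
  x2 = (0 - (3)·0.5714) / (7) = -0.2449

(-0.4082, -0.2449)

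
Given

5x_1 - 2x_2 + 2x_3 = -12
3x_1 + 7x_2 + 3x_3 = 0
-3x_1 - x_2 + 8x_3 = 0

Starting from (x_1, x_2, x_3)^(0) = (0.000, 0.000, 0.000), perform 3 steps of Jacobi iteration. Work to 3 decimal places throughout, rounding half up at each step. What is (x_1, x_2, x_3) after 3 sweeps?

Iteration 1:
  x_1 = (-12 - (-2)·0.000 - (2)·0.000) / (5) = -2.400
  x_2 = (0 - (3)·0.000 - (3)·0.000) / (7) = 0.000
  x_3 = (0 - (-3)·0.000 - (-1)·0.000) / (8) = 0.000
Iteration 2:
  x_1 = (-12 - (-2)·0.000 - (2)·0.000) / (5) = -2.400
  x_2 = (0 - (3)·-2.400 - (3)·0.000) / (7) = 1.029
  x_3 = (0 - (-3)·-2.400 - (-1)·0.000) / (8) = -0.900
Iteration 3:
  x_1 = (-12 - (-2)·1.029 - (2)·-0.900) / (5) = -1.628
  x_2 = (0 - (3)·-2.400 - (3)·-0.900) / (7) = 1.414
  x_3 = (0 - (-3)·-2.400 - (-1)·1.029) / (8) = -0.771

(-1.628, 1.414, -0.771)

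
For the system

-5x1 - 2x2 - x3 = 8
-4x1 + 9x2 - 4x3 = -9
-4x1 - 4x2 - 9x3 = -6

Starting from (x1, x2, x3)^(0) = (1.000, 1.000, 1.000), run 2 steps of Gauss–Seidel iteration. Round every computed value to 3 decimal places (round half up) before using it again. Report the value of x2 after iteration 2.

-0.612

Iteration 1:
  x1 = (8 - (-2)·1.000 - (-1)·1.000) / (-5) = -2.200
  x2 = (-9 - (-4)·-2.200 - (-4)·1.000) / (9) = -1.533
  x3 = (-6 - (-4)·-2.200 - (-4)·-1.533) / (-9) = 2.326
Iteration 2:
  x1 = (8 - (-2)·-1.533 - (-1)·2.326) / (-5) = -1.452
  x2 = (-9 - (-4)·-1.452 - (-4)·2.326) / (9) = -0.612
  x3 = (-6 - (-4)·-1.452 - (-4)·-0.612) / (-9) = 1.584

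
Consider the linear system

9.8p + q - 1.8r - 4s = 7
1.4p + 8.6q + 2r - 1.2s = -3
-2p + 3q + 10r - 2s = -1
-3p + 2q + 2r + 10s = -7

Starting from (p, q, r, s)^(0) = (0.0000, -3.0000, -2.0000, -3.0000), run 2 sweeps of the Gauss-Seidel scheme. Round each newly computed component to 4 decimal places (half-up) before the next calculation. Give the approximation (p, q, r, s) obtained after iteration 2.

(0.3203, -0.3210, -0.0755, -0.5246)

Iteration 1:
  p = (7 - (1)·-3.0000 - (-1.8)·-2.0000 - (-4)·-3.0000) / (9.8) = -0.5714
  q = (-3 - (1.4)·-0.5714 - (2)·-2.0000 - (-1.2)·-3.0000) / (8.6) = -0.2093
  r = (-1 - (-2)·-0.5714 - (3)·-0.2093 - (-2)·-3.0000) / (10) = -0.7515
  s = (-7 - (-3)·-0.5714 - (2)·-0.2093 - (2)·-0.7515) / (10) = -0.6793
Iteration 2:
  p = (7 - (1)·-0.2093 - (-1.8)·-0.7515 - (-4)·-0.6793) / (9.8) = 0.3203
  q = (-3 - (1.4)·0.3203 - (2)·-0.7515 - (-1.2)·-0.6793) / (8.6) = -0.3210
  r = (-1 - (-2)·0.3203 - (3)·-0.3210 - (-2)·-0.6793) / (10) = -0.0755
  s = (-7 - (-3)·0.3203 - (2)·-0.3210 - (2)·-0.0755) / (10) = -0.5246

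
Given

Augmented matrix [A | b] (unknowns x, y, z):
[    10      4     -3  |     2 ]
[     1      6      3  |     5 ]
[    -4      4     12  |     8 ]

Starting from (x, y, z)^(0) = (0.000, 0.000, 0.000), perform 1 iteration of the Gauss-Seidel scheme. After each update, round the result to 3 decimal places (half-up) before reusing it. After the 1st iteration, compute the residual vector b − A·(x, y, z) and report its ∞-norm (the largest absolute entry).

Iteration 1:
  x = (2 - (4)·0.000 - (-3)·0.000) / (10) = 0.200
  y = (5 - (1)·0.200 - (3)·0.000) / (6) = 0.800
  z = (8 - (-4)·0.200 - (4)·0.800) / (12) = 0.467
Residual b − A·x = (-1.799, -1.401, -0.004); ∞-norm = 1.799

1.799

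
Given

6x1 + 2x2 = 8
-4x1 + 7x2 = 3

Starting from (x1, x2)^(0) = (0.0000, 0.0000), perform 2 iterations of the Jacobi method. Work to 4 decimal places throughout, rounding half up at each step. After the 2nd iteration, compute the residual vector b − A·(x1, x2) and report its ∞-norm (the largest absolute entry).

Iteration 1:
  x1 = (8 - (2)·0.0000) / (6) = 1.3333
  x2 = (3 - (-4)·0.0000) / (7) = 0.4286
Iteration 2:
  x1 = (8 - (2)·0.4286) / (6) = 1.1905
  x2 = (3 - (-4)·1.3333) / (7) = 1.1905
Residual b − A·x = (-1.5240, -0.5715); ∞-norm = 1.5240

1.5240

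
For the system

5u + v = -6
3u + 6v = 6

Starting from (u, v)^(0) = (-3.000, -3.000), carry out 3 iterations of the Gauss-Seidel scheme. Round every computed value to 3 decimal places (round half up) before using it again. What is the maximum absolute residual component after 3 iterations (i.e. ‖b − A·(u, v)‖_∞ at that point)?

Iteration 1:
  u = (-6 - (1)·-3.000) / (5) = -0.600
  v = (6 - (3)·-0.600) / (6) = 1.300
Iteration 2:
  u = (-6 - (1)·1.300) / (5) = -1.460
  v = (6 - (3)·-1.460) / (6) = 1.730
Iteration 3:
  u = (-6 - (1)·1.730) / (5) = -1.546
  v = (6 - (3)·-1.546) / (6) = 1.773
Residual b − A·x = (-0.043, 0.000); ∞-norm = 0.043

0.043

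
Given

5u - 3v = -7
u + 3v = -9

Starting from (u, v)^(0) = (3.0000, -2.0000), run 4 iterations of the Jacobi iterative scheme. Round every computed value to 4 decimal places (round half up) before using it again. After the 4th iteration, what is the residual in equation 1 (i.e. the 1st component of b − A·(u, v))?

Iteration 1:
  u = (-7 - (-3)·-2.0000) / (5) = -2.6000
  v = (-9 - (1)·3.0000) / (3) = -4.0000
Iteration 2:
  u = (-7 - (-3)·-4.0000) / (5) = -3.8000
  v = (-9 - (1)·-2.6000) / (3) = -2.1333
Iteration 3:
  u = (-7 - (-3)·-2.1333) / (5) = -2.6800
  v = (-9 - (1)·-3.8000) / (3) = -1.7333
Iteration 4:
  u = (-7 - (-3)·-1.7333) / (5) = -2.4400
  v = (-9 - (1)·-2.6800) / (3) = -2.1067
Residual b − A·x = (-1.1201, -0.2399)

-1.1201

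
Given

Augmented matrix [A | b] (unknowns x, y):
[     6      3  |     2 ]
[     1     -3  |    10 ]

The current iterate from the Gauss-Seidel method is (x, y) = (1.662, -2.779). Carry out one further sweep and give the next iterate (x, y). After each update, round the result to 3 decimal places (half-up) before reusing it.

(1.723, -2.759)

One sweep:
  x = (2 - (3)·-2.779) / (6) = 1.723
  y = (10 - (1)·1.723) / (-3) = -2.759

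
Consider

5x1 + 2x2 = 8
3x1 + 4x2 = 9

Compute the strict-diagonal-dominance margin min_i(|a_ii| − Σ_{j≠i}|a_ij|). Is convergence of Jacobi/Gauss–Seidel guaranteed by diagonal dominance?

row 1: |5| − (2) = 3
row 2: |4| − (3) = 1
minimum over rows = 1 → strictly diagonally dominant (convergence guaranteed)

1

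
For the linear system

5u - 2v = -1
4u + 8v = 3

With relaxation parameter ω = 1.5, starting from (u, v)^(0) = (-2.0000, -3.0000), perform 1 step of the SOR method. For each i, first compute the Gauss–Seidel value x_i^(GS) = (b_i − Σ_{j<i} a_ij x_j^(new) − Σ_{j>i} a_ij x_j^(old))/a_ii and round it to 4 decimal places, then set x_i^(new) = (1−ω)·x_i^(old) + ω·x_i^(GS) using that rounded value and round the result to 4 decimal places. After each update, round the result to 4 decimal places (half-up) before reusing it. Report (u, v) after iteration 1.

Iteration 1:
  u: GS value = (-1 - (-2)·-3.0000) / (5) = -1.4000;  u ← (1−ω)·-2.0000 + ω·-1.4000 = -1.1000
  v: GS value = (3 - (4)·-1.1000) / (8) = 0.9250;  v ← (1−ω)·-3.0000 + ω·0.9250 = 2.8875

(-1.1000, 2.8875)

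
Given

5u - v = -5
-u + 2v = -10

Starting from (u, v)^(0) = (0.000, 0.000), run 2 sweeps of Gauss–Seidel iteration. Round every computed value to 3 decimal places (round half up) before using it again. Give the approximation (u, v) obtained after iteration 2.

(-2.100, -6.050)

Iteration 1:
  u = (-5 - (-1)·0.000) / (5) = -1.000
  v = (-10 - (-1)·-1.000) / (2) = -5.500
Iteration 2:
  u = (-5 - (-1)·-5.500) / (5) = -2.100
  v = (-10 - (-1)·-2.100) / (2) = -6.050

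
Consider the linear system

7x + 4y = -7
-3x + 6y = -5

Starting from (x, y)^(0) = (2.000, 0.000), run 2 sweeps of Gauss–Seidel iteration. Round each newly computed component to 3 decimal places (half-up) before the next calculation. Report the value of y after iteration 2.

Iteration 1:
  x = (-7 - (4)·0.000) / (7) = -1.000
  y = (-5 - (-3)·-1.000) / (6) = -1.333
Iteration 2:
  x = (-7 - (4)·-1.333) / (7) = -0.238
  y = (-5 - (-3)·-0.238) / (6) = -0.952

-0.952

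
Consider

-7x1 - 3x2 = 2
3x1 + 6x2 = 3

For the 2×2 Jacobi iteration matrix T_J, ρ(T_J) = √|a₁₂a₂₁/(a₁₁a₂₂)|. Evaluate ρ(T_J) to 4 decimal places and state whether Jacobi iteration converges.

0.4629

a₁₂a₂₁/(a₁₁a₂₂) = (-3)·(3) / ((-7)·(6)) = 0.214286
ρ = √|0.214286| = √0.214286 = 0.4629
ρ < 1, so Jacobi converges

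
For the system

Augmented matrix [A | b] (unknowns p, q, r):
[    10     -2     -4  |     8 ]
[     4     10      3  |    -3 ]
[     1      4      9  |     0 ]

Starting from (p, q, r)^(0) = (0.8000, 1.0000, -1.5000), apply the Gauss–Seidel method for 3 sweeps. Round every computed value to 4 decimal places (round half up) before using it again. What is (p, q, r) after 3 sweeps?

Iteration 1:
  p = (8 - (-2)·1.0000 - (-4)·-1.5000) / (10) = 0.4000
  q = (-3 - (4)·0.4000 - (3)·-1.5000) / (10) = -0.0100
  r = (0 - (1)·0.4000 - (4)·-0.0100) / (9) = -0.0400
Iteration 2:
  p = (8 - (-2)·-0.0100 - (-4)·-0.0400) / (10) = 0.7820
  q = (-3 - (4)·0.7820 - (3)·-0.0400) / (10) = -0.6008
  r = (0 - (1)·0.7820 - (4)·-0.6008) / (9) = 0.1801
Iteration 3:
  p = (8 - (-2)·-0.6008 - (-4)·0.1801) / (10) = 0.7519
  q = (-3 - (4)·0.7519 - (3)·0.1801) / (10) = -0.6548
  r = (0 - (1)·0.7519 - (4)·-0.6548) / (9) = 0.2075

(0.7519, -0.6548, 0.2075)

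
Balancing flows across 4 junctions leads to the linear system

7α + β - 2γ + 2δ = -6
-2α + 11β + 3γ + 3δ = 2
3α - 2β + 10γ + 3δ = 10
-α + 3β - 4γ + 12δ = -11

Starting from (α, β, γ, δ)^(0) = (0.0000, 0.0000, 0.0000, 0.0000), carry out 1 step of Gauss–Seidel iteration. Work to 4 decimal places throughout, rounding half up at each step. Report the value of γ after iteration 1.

Iteration 1:
  α = (-6 - (1)·0.0000 - (-2)·0.0000 - (2)·0.0000) / (7) = -0.8571
  β = (2 - (-2)·-0.8571 - (3)·0.0000 - (3)·0.0000) / (11) = 0.0260
  γ = (10 - (3)·-0.8571 - (-2)·0.0260 - (3)·0.0000) / (10) = 1.2623
  δ = (-11 - (-1)·-0.8571 - (3)·0.0260 - (-4)·1.2623) / (12) = -0.5738

1.2623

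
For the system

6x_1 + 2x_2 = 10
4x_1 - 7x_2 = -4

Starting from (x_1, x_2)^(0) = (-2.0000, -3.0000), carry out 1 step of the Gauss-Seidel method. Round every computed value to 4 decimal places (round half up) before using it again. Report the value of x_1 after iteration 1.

2.6667

Iteration 1:
  x_1 = (10 - (2)·-3.0000) / (6) = 2.6667
  x_2 = (-4 - (4)·2.6667) / (-7) = 2.0953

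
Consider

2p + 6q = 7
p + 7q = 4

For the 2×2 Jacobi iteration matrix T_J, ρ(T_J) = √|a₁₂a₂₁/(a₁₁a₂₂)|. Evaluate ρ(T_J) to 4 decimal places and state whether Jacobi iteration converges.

0.6547

a₁₂a₂₁/(a₁₁a₂₂) = (6)·(1) / ((2)·(7)) = 0.428571
ρ = √|0.428571| = √0.428571 = 0.6547
ρ < 1, so Jacobi converges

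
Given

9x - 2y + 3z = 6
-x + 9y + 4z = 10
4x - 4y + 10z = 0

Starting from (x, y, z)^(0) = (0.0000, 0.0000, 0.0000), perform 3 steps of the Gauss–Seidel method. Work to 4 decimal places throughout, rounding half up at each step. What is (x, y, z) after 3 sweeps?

Iteration 1:
  x = (6 - (-2)·0.0000 - (3)·0.0000) / (9) = 0.6667
  y = (10 - (-1)·0.6667 - (4)·0.0000) / (9) = 1.1852
  z = (0 - (4)·0.6667 - (-4)·1.1852) / (10) = 0.2074
Iteration 2:
  x = (6 - (-2)·1.1852 - (3)·0.2074) / (9) = 0.8609
  y = (10 - (-1)·0.8609 - (4)·0.2074) / (9) = 1.1146
  z = (0 - (4)·0.8609 - (-4)·1.1146) / (10) = 0.1015
Iteration 3:
  x = (6 - (-2)·1.1146 - (3)·0.1015) / (9) = 0.8805
  y = (10 - (-1)·0.8805 - (4)·0.1015) / (9) = 1.1638
  z = (0 - (4)·0.8805 - (-4)·1.1638) / (10) = 0.1133

(0.8805, 1.1638, 0.1133)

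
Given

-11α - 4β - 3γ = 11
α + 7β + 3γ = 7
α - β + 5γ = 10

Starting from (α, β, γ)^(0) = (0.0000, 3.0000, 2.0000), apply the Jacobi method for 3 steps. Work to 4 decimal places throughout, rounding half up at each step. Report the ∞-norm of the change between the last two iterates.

Iteration 1:
  α = (11 - (-4)·3.0000 - (-3)·2.0000) / (-11) = -2.6364
  β = (7 - (1)·0.0000 - (3)·2.0000) / (7) = 0.1429
  γ = (10 - (1)·0.0000 - (-1)·3.0000) / (5) = 2.6000
Iteration 2:
  α = (11 - (-4)·0.1429 - (-3)·2.6000) / (-11) = -1.7611
  β = (7 - (1)·-2.6364 - (3)·2.6000) / (7) = 0.2623
  γ = (10 - (1)·-2.6364 - (-1)·0.1429) / (5) = 2.5559
Iteration 3:
  α = (11 - (-4)·0.2623 - (-3)·2.5559) / (-11) = -1.7924
  β = (7 - (1)·-1.7611 - (3)·2.5559) / (7) = 0.1562
  γ = (10 - (1)·-1.7611 - (-1)·0.2623) / (5) = 2.4047
Change: (-0.0313, -0.1061, -0.1512) → max |·| = 0.1512

0.1512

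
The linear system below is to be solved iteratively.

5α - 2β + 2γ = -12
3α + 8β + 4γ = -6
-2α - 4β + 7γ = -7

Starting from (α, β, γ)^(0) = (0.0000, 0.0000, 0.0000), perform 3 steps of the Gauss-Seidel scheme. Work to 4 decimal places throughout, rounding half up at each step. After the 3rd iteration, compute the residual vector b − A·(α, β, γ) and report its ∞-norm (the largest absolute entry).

0.5758

Iteration 1:
  α = (-12 - (-2)·0.0000 - (2)·0.0000) / (5) = -2.4000
  β = (-6 - (3)·-2.4000 - (4)·0.0000) / (8) = 0.1500
  γ = (-7 - (-2)·-2.4000 - (-4)·0.1500) / (7) = -1.6000
Iteration 2:
  α = (-12 - (-2)·0.1500 - (2)·-1.6000) / (5) = -1.7000
  β = (-6 - (3)·-1.7000 - (4)·-1.6000) / (8) = 0.6875
  γ = (-7 - (-2)·-1.7000 - (-4)·0.6875) / (7) = -1.0929
Iteration 3:
  α = (-12 - (-2)·0.6875 - (2)·-1.0929) / (5) = -1.6878
  β = (-6 - (3)·-1.6878 - (4)·-1.0929) / (8) = 0.4294
  γ = (-7 - (-2)·-1.6878 - (-4)·0.4294) / (7) = -1.2369
Residual b − A·x = (-0.2284, 0.5758, 0.0003); ∞-norm = 0.5758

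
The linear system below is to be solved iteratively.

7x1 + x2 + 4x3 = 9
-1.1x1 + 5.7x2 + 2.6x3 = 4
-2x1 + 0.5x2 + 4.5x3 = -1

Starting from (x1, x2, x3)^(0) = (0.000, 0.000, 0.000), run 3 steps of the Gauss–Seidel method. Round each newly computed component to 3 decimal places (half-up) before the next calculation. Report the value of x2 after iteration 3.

Iteration 1:
  x1 = (9 - (1)·0.000 - (4)·0.000) / (7) = 1.286
  x2 = (4 - (-1.1)·1.286 - (2.6)·0.000) / (5.7) = 0.950
  x3 = (-1 - (-2)·1.286 - (0.5)·0.950) / (4.5) = 0.244
Iteration 2:
  x1 = (9 - (1)·0.950 - (4)·0.244) / (7) = 1.011
  x2 = (4 - (-1.1)·1.011 - (2.6)·0.244) / (5.7) = 0.786
  x3 = (-1 - (-2)·1.011 - (0.5)·0.786) / (4.5) = 0.140
Iteration 3:
  x1 = (9 - (1)·0.786 - (4)·0.140) / (7) = 1.093
  x2 = (4 - (-1.1)·1.093 - (2.6)·0.140) / (5.7) = 0.849
  x3 = (-1 - (-2)·1.093 - (0.5)·0.849) / (4.5) = 0.169

0.849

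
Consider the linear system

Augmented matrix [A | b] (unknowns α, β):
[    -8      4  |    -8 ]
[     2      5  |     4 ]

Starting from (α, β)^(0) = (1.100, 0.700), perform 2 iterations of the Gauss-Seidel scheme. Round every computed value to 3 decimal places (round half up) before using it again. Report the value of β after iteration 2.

0.348

Iteration 1:
  α = (-8 - (4)·0.700) / (-8) = 1.350
  β = (4 - (2)·1.350) / (5) = 0.260
Iteration 2:
  α = (-8 - (4)·0.260) / (-8) = 1.130
  β = (4 - (2)·1.130) / (5) = 0.348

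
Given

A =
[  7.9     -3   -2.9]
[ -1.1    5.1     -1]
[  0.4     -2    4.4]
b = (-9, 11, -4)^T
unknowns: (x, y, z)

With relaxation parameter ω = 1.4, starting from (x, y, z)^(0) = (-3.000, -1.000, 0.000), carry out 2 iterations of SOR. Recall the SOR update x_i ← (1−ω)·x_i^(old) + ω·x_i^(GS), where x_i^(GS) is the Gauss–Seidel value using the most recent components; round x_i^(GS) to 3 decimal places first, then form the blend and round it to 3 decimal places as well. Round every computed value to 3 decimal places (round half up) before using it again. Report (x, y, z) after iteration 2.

(0.879, 2.261, -0.283)

Iteration 1:
  x: GS value = (-9 - (-3)·-1.000 - (-2.9)·0.000) / (7.9) = -1.519;  x ← (1−ω)·-3.000 + ω·-1.519 = -0.927
  y: GS value = (11 - (-1.1)·-0.927 - (-1)·0.000) / (5.1) = 1.957;  y ← (1−ω)·-1.000 + ω·1.957 = 3.140
  z: GS value = (-4 - (0.4)·-0.927 - (-2)·3.140) / (4.4) = 0.602;  z ← (1−ω)·0.000 + ω·0.602 = 0.843
Iteration 2:
  x: GS value = (-9 - (-3)·3.140 - (-2.9)·0.843) / (7.9) = 0.363;  x ← (1−ω)·-0.927 + ω·0.363 = 0.879
  y: GS value = (11 - (-1.1)·0.879 - (-1)·0.843) / (5.1) = 2.512;  y ← (1−ω)·3.140 + ω·2.512 = 2.261
  z: GS value = (-4 - (0.4)·0.879 - (-2)·2.261) / (4.4) = 0.039;  z ← (1−ω)·0.843 + ω·0.039 = -0.283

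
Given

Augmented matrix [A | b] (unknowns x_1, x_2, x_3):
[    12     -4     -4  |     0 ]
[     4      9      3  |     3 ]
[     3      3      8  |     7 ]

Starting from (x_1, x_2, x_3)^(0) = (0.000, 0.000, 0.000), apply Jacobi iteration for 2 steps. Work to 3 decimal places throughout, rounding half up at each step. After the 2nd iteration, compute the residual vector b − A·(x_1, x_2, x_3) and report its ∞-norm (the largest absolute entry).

1.668

Iteration 1:
  x_1 = (0 - (-4)·0.000 - (-4)·0.000) / (12) = 0.000
  x_2 = (3 - (4)·0.000 - (3)·0.000) / (9) = 0.333
  x_3 = (7 - (3)·0.000 - (3)·0.000) / (8) = 0.875
Iteration 2:
  x_1 = (0 - (-4)·0.333 - (-4)·0.875) / (12) = 0.403
  x_2 = (3 - (4)·0.000 - (3)·0.875) / (9) = 0.042
  x_3 = (7 - (3)·0.000 - (3)·0.333) / (8) = 0.750
Residual b − A·x = (-1.668, -1.240, -0.335); ∞-norm = 1.668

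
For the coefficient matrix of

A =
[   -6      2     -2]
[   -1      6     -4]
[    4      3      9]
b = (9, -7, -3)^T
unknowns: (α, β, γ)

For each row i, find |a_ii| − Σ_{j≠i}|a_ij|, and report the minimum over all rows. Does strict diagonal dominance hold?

row 1: |-6| − (2+2) = 2
row 2: |6| − (1+4) = 1
row 3: |9| − (4+3) = 2
minimum over rows = 1 → strictly diagonally dominant (convergence guaranteed)

1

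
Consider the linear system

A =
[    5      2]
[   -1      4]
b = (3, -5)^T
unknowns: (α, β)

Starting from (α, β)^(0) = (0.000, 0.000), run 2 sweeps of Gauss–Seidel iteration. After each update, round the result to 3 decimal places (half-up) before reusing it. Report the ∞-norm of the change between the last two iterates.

0.440

Iteration 1:
  α = (3 - (2)·0.000) / (5) = 0.600
  β = (-5 - (-1)·0.600) / (4) = -1.100
Iteration 2:
  α = (3 - (2)·-1.100) / (5) = 1.040
  β = (-5 - (-1)·1.040) / (4) = -0.990
Change: (0.440, 0.110) → max |·| = 0.440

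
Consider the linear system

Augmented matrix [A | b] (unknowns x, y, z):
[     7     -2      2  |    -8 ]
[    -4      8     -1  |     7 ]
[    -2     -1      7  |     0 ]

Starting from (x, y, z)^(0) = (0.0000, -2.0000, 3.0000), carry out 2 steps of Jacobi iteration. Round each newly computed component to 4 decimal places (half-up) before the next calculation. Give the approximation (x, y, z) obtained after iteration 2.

(-0.7041, -0.4464, -0.5561)

Iteration 1:
  x = (-8 - (-2)·-2.0000 - (2)·3.0000) / (7) = -2.5714
  y = (7 - (-4)·0.0000 - (-1)·3.0000) / (8) = 1.2500
  z = (0 - (-2)·0.0000 - (-1)·-2.0000) / (7) = -0.2857
Iteration 2:
  x = (-8 - (-2)·1.2500 - (2)·-0.2857) / (7) = -0.7041
  y = (7 - (-4)·-2.5714 - (-1)·-0.2857) / (8) = -0.4464
  z = (0 - (-2)·-2.5714 - (-1)·1.2500) / (7) = -0.5561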